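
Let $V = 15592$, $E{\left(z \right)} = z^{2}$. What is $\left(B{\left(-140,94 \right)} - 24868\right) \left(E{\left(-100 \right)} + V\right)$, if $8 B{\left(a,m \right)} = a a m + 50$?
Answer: $5257575694$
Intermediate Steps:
$B{\left(a,m \right)} = \frac{25}{4} + \frac{m a^{2}}{8}$ ($B{\left(a,m \right)} = \frac{a a m + 50}{8} = \frac{a^{2} m + 50}{8} = \frac{m a^{2} + 50}{8} = \frac{50 + m a^{2}}{8} = \frac{25}{4} + \frac{m a^{2}}{8}$)
$\left(B{\left(-140,94 \right)} - 24868\right) \left(E{\left(-100 \right)} + V\right) = \left(\left(\frac{25}{4} + \frac{1}{8} \cdot 94 \left(-140\right)^{2}\right) - 24868\right) \left(\left(-100\right)^{2} + 15592\right) = \left(\left(\frac{25}{4} + \frac{1}{8} \cdot 94 \cdot 19600\right) - 24868\right) \left(10000 + 15592\right) = \left(\left(\frac{25}{4} + 230300\right) - 24868\right) 25592 = \left(\frac{921225}{4} - 24868\right) 25592 = \frac{821753}{4} \cdot 25592 = 5257575694$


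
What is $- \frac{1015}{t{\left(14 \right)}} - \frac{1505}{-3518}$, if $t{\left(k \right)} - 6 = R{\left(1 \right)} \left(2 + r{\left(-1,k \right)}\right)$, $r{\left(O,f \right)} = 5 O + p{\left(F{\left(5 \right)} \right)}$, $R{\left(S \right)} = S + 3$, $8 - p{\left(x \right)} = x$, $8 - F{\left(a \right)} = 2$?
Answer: $- \frac{891940}{1759} \approx -507.07$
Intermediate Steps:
$F{\left(a \right)} = 6$ ($F{\left(a \right)} = 8 - 2 = 6$)
$p{\left(x \right)} = 8 - x$
$R{\left(S \right)} = 3 + S$
$r{\left(O,f \right)} = 2 + 5 O$ ($r{\left(O,f \right)} = 5 O + \left(8 - 6\right) = 5 O + 2 = 2 + 5 O$)
$t{\left(k \right)} = 2$ ($t{\left(k \right)} = 6 + \left(3 + 1\right) \left(2 + \left(2 + 5 \left(-1\right)\right)\right) = 6 + 4 \left(2 + \left(2 - 5\right)\right) = 6 + 4 \left(2 - 3\right) = 6 + 4 \left(-1\right) = 6 - 4 = 2$)
$- \frac{1015}{t{\left(14 \right)}} - \frac{1505}{-3518} = - \frac{1015}{2} - \frac{1505}{-3518} = \left(-1015\right) \frac{1}{2} - - \frac{1505}{3518} = - \frac{1015}{2} + \frac{1505}{3518} = - \frac{891940}{1759}$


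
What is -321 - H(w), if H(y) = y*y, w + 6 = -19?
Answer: -946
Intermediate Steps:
w = -25 (w = -6 - 19 = -25)
H(y) = y**2
-321 - H(w) = -321 - 1*(-25)**2 = -321 - 1*625 = -321 - 625 = -946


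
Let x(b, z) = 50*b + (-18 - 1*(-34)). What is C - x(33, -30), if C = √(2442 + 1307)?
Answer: -1666 + √3749 ≈ -1604.8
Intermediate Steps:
x(b, z) = 16 + 50*b (x(b, z) = 50*b + (-18 + 34) = 50*b + 16 = 16 + 50*b)
C = √3749 ≈ 61.229
C - x(33, -30) = √3749 - (16 + 50*33) = √3749 - (16 + 1650) = √3749 - 1*1666 = √3749 - 1666 = -1666 + √3749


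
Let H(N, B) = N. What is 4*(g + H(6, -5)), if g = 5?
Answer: 44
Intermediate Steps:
4*(g + H(6, -5)) = 4*(5 + 6) = 4*11 = 44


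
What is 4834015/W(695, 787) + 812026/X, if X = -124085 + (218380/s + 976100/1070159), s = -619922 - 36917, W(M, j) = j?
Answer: 421181743771592789480813/68643469796046625135 ≈ 6135.8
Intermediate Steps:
s = -656839
X = -87221689702727605/702922167401 (X = -124085 + (218380/(-656839) + 976100/1070159) = -124085 + (218380*(-1/656839) + 976100*(1/1070159)) = -124085 + (-218380/656839 + 976100/1070159) = -124085 + 407439225480/702922167401 = -87221689702727605/702922167401 ≈ -1.2408e+5)
4834015/W(695, 787) + 812026/X = 4834015/787 + 812026/(-87221689702727605/702922167401) = 4834015*(1/787) + 812026*(-702922167401/87221689702727605) = 4834015/787 - 570791075905964426/87221689702727605 = 421181743771592789480813/68643469796046625135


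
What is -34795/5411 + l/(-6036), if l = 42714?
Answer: -73524679/5443466 ≈ -13.507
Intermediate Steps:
-34795/5411 + l/(-6036) = -34795/5411 + 42714/(-6036) = -34795*1/5411 + 42714*(-1/6036) = -34795/5411 - 7119/1006 = -73524679/5443466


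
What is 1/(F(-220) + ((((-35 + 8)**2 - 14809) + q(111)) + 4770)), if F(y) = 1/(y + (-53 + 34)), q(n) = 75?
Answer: -239/2207166 ≈ -0.00010828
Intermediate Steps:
F(y) = 1/(-19 + y) (F(y) = 1/(y - 19) = 1/(-19 + y))
1/(F(-220) + ((((-35 + 8)**2 - 14809) + q(111)) + 4770)) = 1/(1/(-19 - 220) + ((((-35 + 8)**2 - 14809) + 75) + 4770)) = 1/(1/(-239) + ((((-27)**2 - 14809) + 75) + 4770)) = 1/(-1/239 + (((729 - 14809) + 75) + 4770)) = 1/(-1/239 + ((-14080 + 75) + 4770)) = 1/(-1/239 + (-14005 + 4770)) = 1/(-1/239 - 9235) = 1/(-2207166/239) = -239/2207166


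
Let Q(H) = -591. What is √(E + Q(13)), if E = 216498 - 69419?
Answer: 2*√36622 ≈ 382.74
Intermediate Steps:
E = 147079
√(E + Q(13)) = √(147079 - 591) = √146488 = 2*√36622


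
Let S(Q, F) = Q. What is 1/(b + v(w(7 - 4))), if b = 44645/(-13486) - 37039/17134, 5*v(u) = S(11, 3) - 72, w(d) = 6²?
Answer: -288836405/5104373371 ≈ -0.056586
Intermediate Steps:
w(d) = 36
v(u) = -61/5 (v(u) = (11 - 72)/5 = (⅕)*(-61) = -61/5)
b = -316113846/57767281 (b = 44645*(-1/13486) - 37039*1/17134 = -44645/13486 - 37039/17134 = -316113846/57767281 ≈ -5.4722)
1/(b + v(w(7 - 4))) = 1/(-316113846/57767281 - 61/5) = 1/(-5104373371/288836405) = -288836405/5104373371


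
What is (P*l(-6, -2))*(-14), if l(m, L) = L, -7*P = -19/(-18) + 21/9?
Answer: -122/9 ≈ -13.556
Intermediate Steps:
P = -61/126 (P = -(-19/(-18) + 21/9)/7 = -(-19*(-1/18) + 21*(⅑))/7 = -(19/18 + 7/3)/7 = -⅐*61/18 = -61/126 ≈ -0.48413)
(P*l(-6, -2))*(-14) = -61/126*(-2)*(-14) = (61/63)*(-14) = -122/9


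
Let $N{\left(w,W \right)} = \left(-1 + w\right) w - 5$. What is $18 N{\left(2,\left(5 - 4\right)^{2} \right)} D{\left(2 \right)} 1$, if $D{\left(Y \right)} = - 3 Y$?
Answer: $324$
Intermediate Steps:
$N{\left(w,W \right)} = -5 + w \left(-1 + w\right)$ ($N{\left(w,W \right)} = w \left(-1 + w\right) - 5 = -5 + w \left(-1 + w\right)$)
$18 N{\left(2,\left(5 - 4\right)^{2} \right)} D{\left(2 \right)} 1 = 18 \left(-5 + 2^{2} - 2\right) \left(\left(-3\right) 2\right) 1 = 18 \left(-5 + 4 - 2\right) \left(-6\right) 1 = 18 \left(-3\right) \left(-6\right) 1 = 18 \cdot 18 \cdot 1 = 18 \cdot 18 = 324$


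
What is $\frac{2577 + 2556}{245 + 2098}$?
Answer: $\frac{1711}{781} \approx 2.1908$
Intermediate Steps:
$\frac{2577 + 2556}{245 + 2098} = \frac{5133}{2343} = 5133 \cdot \frac{1}{2343} = \frac{1711}{781}$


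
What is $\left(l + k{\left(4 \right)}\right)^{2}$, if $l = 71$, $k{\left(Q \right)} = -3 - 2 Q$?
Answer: $3600$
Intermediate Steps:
$\left(l + k{\left(4 \right)}\right)^{2} = \left(71 - 11\right)^{2} = 60^{2} = 3600$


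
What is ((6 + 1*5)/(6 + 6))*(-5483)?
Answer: -60313/12 ≈ -5026.1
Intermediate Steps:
((6 + 1*5)/(6 + 6))*(-5483) = ((6 + 5)/12)*(-5483) = (11*(1/12))*(-5483) = (11/12)*(-5483) = -60313/12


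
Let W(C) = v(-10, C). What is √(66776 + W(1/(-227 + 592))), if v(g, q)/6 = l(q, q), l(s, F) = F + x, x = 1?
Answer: 2*√2224258535/365 ≈ 258.42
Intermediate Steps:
l(s, F) = 1 + F (l(s, F) = F + 1 = 1 + F)
v(g, q) = 6 + 6*q (v(g, q) = 6*(1 + q) = 6 + 6*q)
W(C) = 6 + 6*C
√(66776 + W(1/(-227 + 592))) = √(66776 + (6 + 6/(-227 + 592))) = √(66776 + (6 + 6/365)) = √(66776 + 2196/365) = √(24375436/365) = 2*√2224258535/365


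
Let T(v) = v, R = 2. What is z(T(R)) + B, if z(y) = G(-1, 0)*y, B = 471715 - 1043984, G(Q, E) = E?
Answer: -572269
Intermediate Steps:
B = -572269
z(y) = 0 (z(y) = 0*y = 0)
z(T(R)) + B = 0 - 572269 = -572269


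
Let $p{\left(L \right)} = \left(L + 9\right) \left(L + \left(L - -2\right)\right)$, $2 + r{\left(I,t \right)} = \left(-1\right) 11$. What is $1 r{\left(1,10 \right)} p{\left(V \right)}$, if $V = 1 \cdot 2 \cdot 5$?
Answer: $-5434$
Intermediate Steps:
$r{\left(I,t \right)} = -13$ ($r{\left(I,t \right)} = -2 - 11 = -13$)
$V = 10$ ($V = 2 \cdot 5 = 10$)
$p{\left(L \right)} = \left(2 + 2 L\right) \left(9 + L\right)$ ($p{\left(L \right)} = \left(9 + L\right) \left(L + \left(L + 2\right)\right) = \left(9 + L\right) \left(L + \left(2 + L\right)\right) = \left(9 + L\right) \left(2 + 2 L\right) = \left(2 + 2 L\right) \left(9 + L\right)$)
$1 r{\left(1,10 \right)} p{\left(V \right)} = 1 \left(-13\right) \left(18 + 2 \cdot 10^{2} + 20 \cdot 10\right) = - 13 \left(18 + 2 \cdot 100 + 200\right) = - 13 \left(18 + 200 + 200\right) = \left(-13\right) 418 = -5434$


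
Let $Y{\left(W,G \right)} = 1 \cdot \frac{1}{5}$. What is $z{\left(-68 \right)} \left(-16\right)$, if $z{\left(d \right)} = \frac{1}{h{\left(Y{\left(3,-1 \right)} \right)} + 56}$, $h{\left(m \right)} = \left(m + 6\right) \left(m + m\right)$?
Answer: $- \frac{200}{731} \approx -0.2736$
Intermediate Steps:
$Y{\left(W,G \right)} = \frac{1}{5}$ ($Y{\left(W,G \right)} = 1 \cdot \frac{1}{5} = \frac{1}{5}$)
$h{\left(m \right)} = 2 m \left(6 + m\right)$ ($h{\left(m \right)} = \left(6 + m\right) 2 m = 2 m \left(6 + m\right)$)
$z{\left(d \right)} = \frac{25}{1462}$ ($z{\left(d \right)} = \frac{1}{2 \cdot \frac{1}{5} \left(6 + \frac{1}{5}\right) + 56} = \frac{1}{2 \cdot \frac{1}{5} \cdot \frac{31}{5} + 56} = \frac{1}{\frac{62}{25} + 56} = \frac{1}{\frac{1462}{25}} = \frac{25}{1462}$)
$z{\left(-68 \right)} \left(-16\right) = \frac{25}{1462} \left(-16\right) = - \frac{200}{731}$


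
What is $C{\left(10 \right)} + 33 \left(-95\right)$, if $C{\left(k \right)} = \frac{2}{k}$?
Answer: $- \frac{15674}{5} \approx -3134.8$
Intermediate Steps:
$C{\left(10 \right)} + 33 \left(-95\right) = \frac{2}{10} + 33 \left(-95\right) = 2 \cdot \frac{1}{10} - 3135 = \frac{1}{5} - 3135 = - \frac{15674}{5}$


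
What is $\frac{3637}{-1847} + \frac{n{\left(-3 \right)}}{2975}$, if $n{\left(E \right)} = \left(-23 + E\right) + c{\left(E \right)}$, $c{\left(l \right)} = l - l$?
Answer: $- \frac{10868097}{5494825} \approx -1.9779$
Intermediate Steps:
$c{\left(l \right)} = 0$
$n{\left(E \right)} = -23 + E$ ($n{\left(E \right)} = \left(-23 + E\right) + 0 = -23 + E$)
$\frac{3637}{-1847} + \frac{n{\left(-3 \right)}}{2975} = \frac{3637}{-1847} + \frac{-23 - 3}{2975} = 3637 \left(- \frac{1}{1847}\right) - \frac{26}{2975} = - \frac{3637}{1847} - \frac{26}{2975} = - \frac{10868097}{5494825}$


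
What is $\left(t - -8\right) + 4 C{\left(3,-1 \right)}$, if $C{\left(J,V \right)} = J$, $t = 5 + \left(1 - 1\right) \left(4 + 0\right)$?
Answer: $25$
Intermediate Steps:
$t = 5$ ($t = 5 + 0 \cdot 4 = 5 + 0 = 5$)
$\left(t - -8\right) + 4 C{\left(3,-1 \right)} = \left(5 - -8\right) + 4 \cdot 3 = \left(5 + 8\right) + 12 = 13 + 12 = 25$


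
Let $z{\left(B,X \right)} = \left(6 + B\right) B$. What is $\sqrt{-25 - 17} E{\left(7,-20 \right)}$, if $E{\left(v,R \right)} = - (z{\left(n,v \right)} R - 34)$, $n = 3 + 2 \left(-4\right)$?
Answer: $- 66 i \sqrt{42} \approx - 427.73 i$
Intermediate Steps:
$n = -5$ ($n = 3 - 8 = -5$)
$z{\left(B,X \right)} = B \left(6 + B\right)$
$E{\left(v,R \right)} = 34 + 5 R$ ($E{\left(v,R \right)} = - (- 5 \left(6 - 5\right) R - 34) = - (\left(-5\right) 1 R - 34) = - (- 5 R - 34) = - (-34 - 5 R) = 34 + 5 R$)
$\sqrt{-25 - 17} E{\left(7,-20 \right)} = \sqrt{-25 - 17} \left(34 + 5 \left(-20\right)\right) = \sqrt{-42} \left(34 - 100\right) = i \sqrt{42} \left(-66\right) = - 66 i \sqrt{42}$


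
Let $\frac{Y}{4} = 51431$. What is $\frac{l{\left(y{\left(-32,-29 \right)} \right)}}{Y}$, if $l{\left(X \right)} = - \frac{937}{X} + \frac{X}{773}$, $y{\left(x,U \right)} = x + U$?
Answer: $\frac{180145}{2425125943} \approx 7.4283 \cdot 10^{-5}$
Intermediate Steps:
$y{\left(x,U \right)} = U + x$
$Y = 205724$ ($Y = 4 \cdot 51431 = 205724$)
$l{\left(X \right)} = - \frac{937}{X} + \frac{X}{773}$ ($l{\left(X \right)} = - \frac{937}{X} + X \frac{1}{773} = - \frac{937}{X} + \frac{X}{773}$)
$\frac{l{\left(y{\left(-32,-29 \right)} \right)}}{Y} = \frac{- \frac{937}{-29 - 32} + \frac{-29 - 32}{773}}{205724} = \left(- \frac{937}{-61} + \frac{1}{773} \left(-61\right)\right) \frac{1}{205724} = \left(\left(-937\right) \left(- \frac{1}{61}\right) - \frac{61}{773}\right) \frac{1}{205724} = \left(\frac{937}{61} - \frac{61}{773}\right) \frac{1}{205724} = \frac{720580}{47153} \cdot \frac{1}{205724} = \frac{180145}{2425125943}$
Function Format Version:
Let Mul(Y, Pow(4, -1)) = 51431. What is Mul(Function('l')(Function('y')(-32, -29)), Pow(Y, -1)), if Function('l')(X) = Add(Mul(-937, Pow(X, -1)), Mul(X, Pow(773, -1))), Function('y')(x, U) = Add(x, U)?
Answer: Rational(180145, 2425125943) ≈ 7.4283e-5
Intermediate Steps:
Function('y')(x, U) = Add(U, x)
Y = 205724 (Y = Mul(4, 51431) = 205724)
Function('l')(X) = Add(Mul(-937, Pow(X, -1)), Mul(Rational(1, 773), X)) (Function('l')(X) = Add(Mul(-937, Pow(X, -1)), Mul(X, Rational(1, 773))) = Add(Mul(-937, Pow(X, -1)), Mul(Rational(1, 773), X)))
Mul(Function('l')(Function('y')(-32, -29)), Pow(Y, -1)) = Mul(Add(Mul(-937, Pow(Add(-29, -32), -1)), Mul(Rational(1, 773), Add(-29, -32))), Pow(205724, -1)) = Mul(Add(Mul(-937, Pow(-61, -1)), Mul(Rational(1, 773), -61)), Rational(1, 205724)) = Mul(Add(Mul(-937, Rational(-1, 61)), Rational(-61, 773)), Rational(1, 205724)) = Mul(Add(Rational(937, 61), Rational(-61, 773)), Rational(1, 205724)) = Mul(Rational(720580, 47153), Rational(1, 205724)) = Rational(180145, 2425125943)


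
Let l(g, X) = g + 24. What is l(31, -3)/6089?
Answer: 55/6089 ≈ 0.0090327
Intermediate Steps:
l(g, X) = 24 + g
l(31, -3)/6089 = (24 + 31)/6089 = 55*(1/6089) = 55/6089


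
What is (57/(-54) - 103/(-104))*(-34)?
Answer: 1037/468 ≈ 2.2158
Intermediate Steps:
(57/(-54) - 103/(-104))*(-34) = (57*(-1/54) - 103*(-1/104))*(-34) = (-19/18 + 103/104)*(-34) = -61/936*(-34) = 1037/468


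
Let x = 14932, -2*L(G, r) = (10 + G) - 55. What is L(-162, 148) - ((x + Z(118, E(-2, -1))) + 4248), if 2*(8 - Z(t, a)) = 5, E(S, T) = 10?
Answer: -19082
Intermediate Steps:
L(G, r) = 45/2 - G/2 (L(G, r) = -((10 + G) - 55)/2 = -(-45 + G)/2 = 45/2 - G/2)
Z(t, a) = 11/2 (Z(t, a) = 8 - 1/2*5 = 8 - 5/2 = 11/2)
L(-162, 148) - ((x + Z(118, E(-2, -1))) + 4248) = (45/2 - 1/2*(-162)) - ((14932 + 11/2) + 4248) = (45/2 + 81) - (29875/2 + 4248) = 207/2 - 1*38371/2 = 207/2 - 38371/2 = -19082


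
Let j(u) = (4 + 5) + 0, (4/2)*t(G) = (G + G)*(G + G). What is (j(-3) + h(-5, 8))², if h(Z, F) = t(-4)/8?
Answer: 169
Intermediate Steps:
t(G) = 2*G² (t(G) = ((G + G)*(G + G))/2 = ((2*G)*(2*G))/2 = (4*G²)/2 = 2*G²)
j(u) = 9 (j(u) = 9 + 0 = 9)
h(Z, F) = 4 (h(Z, F) = (2*(-4)²)/8 = (2*16)*(⅛) = 32*(⅛) = 4)
(j(-3) + h(-5, 8))² = (9 + 4)² = 13² = 169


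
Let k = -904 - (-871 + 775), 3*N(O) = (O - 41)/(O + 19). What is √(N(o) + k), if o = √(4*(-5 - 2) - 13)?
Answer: √3*√((-46097 - 2423*I*√41)/(19 + I*√41))/3 ≈ 0.0056014 + 28.436*I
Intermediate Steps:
o = I*√41 (o = √(4*(-7) - 13) = √(-28 - 13) = √(-41) = I*√41 ≈ 6.4031*I)
N(O) = (-41 + O)/(3*(19 + O)) (N(O) = ((O - 41)/(O + 19))/3 = ((-41 + O)/(19 + O))/3 = (-41 + O)/(3*(19 + O)))
k = -808 (k = -904 - 1*(-96) = -904 + 96 = -808)
√(N(o) + k) = √((-41 + I*√41)/(3*(19 + I*√41)) - 808) = √(-808 + (-41 + I*√41)/(3*(19 + I*√41)))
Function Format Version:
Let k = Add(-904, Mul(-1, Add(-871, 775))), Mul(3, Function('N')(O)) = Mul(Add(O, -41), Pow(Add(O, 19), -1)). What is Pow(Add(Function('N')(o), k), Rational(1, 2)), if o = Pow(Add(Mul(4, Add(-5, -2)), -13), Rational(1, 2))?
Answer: Mul(Rational(1, 3), Pow(3, Rational(1, 2)), Pow(Mul(Pow(Add(19, Mul(I, Pow(41, Rational(1, 2)))), -1), Add(-46097, Mul(-2423, I, Pow(41, Rational(1, 2))))), Rational(1, 2))) ≈ Add(0.0056014, Mul(28.436, I))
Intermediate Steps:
o = Mul(I, Pow(41, Rational(1, 2))) (o = Pow(Add(Mul(4, -7), -13), Rational(1, 2)) = Pow(Add(-28, -13), Rational(1, 2)) = Pow(-41, Rational(1, 2)) = Mul(I, Pow(41, Rational(1, 2))) ≈ Mul(6.4031, I))
Function('N')(O) = Mul(Rational(1, 3), Pow(Add(19, O), -1), Add(-41, O)) (Function('N')(O) = Mul(Rational(1, 3), Mul(Add(O, -41), Pow(Add(O, 19), -1))) = Mul(Rational(1, 3), Mul(Add(-41, O), Pow(Add(19, O), -1))) = Mul(Rational(1, 3), Mul(Pow(Add(19, O), -1), Add(-41, O))) = Mul(Rational(1, 3), Pow(Add(19, O), -1), Add(-41, O)))
k = -808 (k = Add(-904, Mul(-1, -96)) = Add(-904, 96) = -808)
Pow(Add(Function('N')(o), k), Rational(1, 2)) = Pow(Add(Mul(Rational(1, 3), Pow(Add(19, Mul(I, Pow(41, Rational(1, 2)))), -1), Add(-41, Mul(I, Pow(41, Rational(1, 2))))), -808), Rational(1, 2)) = Pow(Add(-808, Mul(Rational(1, 3), Pow(Add(19, Mul(I, Pow(41, Rational(1, 2)))), -1), Add(-41, Mul(I, Pow(41, Rational(1, 2)))))), Rational(1, 2))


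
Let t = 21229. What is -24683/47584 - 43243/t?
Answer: -2581670319/1010160736 ≈ -2.5557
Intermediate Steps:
-24683/47584 - 43243/t = -24683/47584 - 43243/21229 = -2581670319/1010160736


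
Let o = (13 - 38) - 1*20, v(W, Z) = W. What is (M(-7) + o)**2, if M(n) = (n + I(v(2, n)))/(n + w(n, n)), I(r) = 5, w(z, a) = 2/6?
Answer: 199809/100 ≈ 1998.1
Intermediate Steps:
w(z, a) = 1/3 (w(z, a) = 2*(1/6) = 1/3)
o = -45 (o = -25 - 20 = -45)
M(n) = (5 + n)/(1/3 + n) (M(n) = (n + 5)/(n + 1/3) = (5 + n)/(1/3 + n))
(M(-7) + o)**2 = (3*(5 - 7)/(1 + 3*(-7)) - 45)**2 = (3*(-2)/(1 - 21) - 45)**2 = (3*(-2)/(-20) - 45)**2 = (3*(-1/20)*(-2) - 45)**2 = (3/10 - 45)**2 = (-447/10)**2 = 199809/100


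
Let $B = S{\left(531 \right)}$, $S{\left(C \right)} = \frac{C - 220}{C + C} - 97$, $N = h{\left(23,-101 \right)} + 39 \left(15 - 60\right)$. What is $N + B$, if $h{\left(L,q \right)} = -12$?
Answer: $- \frac{1979257}{1062} \approx -1863.7$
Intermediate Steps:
$N = -1767$ ($N = -12 + 39 \left(15 - 60\right) = -12 + 39 \left(-45\right) = -12 - 1755 = -1767$)
$S{\left(C \right)} = -97 + \frac{-220 + C}{2 C}$ ($S{\left(C \right)} = \frac{-220 + C}{2 C} - 97 = -97 + \frac{-220 + C}{2 C}$)
$B = - \frac{102703}{1062}$ ($B = - \frac{193}{2} - \frac{110}{531} = - \frac{102703}{1062} \approx -96.707$)
$N + B = -1767 - \frac{102703}{1062} = - \frac{1979257}{1062}$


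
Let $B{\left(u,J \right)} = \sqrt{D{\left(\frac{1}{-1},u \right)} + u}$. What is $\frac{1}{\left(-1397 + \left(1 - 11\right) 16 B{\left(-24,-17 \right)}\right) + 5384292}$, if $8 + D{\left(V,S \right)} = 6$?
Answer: $\frac{1076579}{5795111849325} + \frac{32 i \sqrt{26}}{5795111849325} \approx 1.8577 \cdot 10^{-7} + 2.8156 \cdot 10^{-11} i$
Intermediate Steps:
$D{\left(V,S \right)} = -2$ ($D{\left(V,S \right)} = -8 + 6 = -2$)
$B{\left(u,J \right)} = \sqrt{-2 + u}$
$\frac{1}{\left(-1397 + \left(1 - 11\right) 16 B{\left(-24,-17 \right)}\right) + 5384292} = \frac{1}{\left(-1397 + \left(1 - 11\right) 16 \sqrt{-2 - 24}\right) + 5384292} = \frac{1}{\left(-1397 + \left(-10\right) 16 \sqrt{-26}\right) + 5384292} = \frac{1}{\left(-1397 - 160 i \sqrt{26}\right) + 5384292} = \frac{1}{5382895 - 160 i \sqrt{26}}$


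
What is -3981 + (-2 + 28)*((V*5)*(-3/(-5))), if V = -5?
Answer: -4371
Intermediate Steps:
-3981 + (-2 + 28)*((V*5)*(-3/(-5))) = -3981 + (-2 + 28)*((-5*5)*(-3/(-5))) = -3981 + 26*(-(-75)*(-1)/5) = -3981 + 26*(-25*⅗) = -3981 + 26*(-15) = -3981 - 390 = -4371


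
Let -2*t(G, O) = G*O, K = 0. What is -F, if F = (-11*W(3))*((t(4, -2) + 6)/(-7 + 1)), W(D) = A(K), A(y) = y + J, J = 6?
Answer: -110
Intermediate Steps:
A(y) = 6 + y (A(y) = y + 6 = 6 + y)
W(D) = 6 (W(D) = 6 + 0 = 6)
t(G, O) = -G*O/2
F = 110 (F = (-11*6)*((-1/2*4*(-2) + 6)/(-7 + 1)) = -66*(4 + 6)/(-6) = -660*(-1)/6 = -66*(-5/3) = 110)
-F = -1*110 = -110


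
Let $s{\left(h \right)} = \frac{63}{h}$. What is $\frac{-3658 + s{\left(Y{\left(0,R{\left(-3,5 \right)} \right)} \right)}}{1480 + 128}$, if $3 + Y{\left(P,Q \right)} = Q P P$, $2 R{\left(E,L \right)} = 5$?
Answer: $- \frac{3679}{1608} \approx -2.2879$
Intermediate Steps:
$R{\left(E,L \right)} = \frac{5}{2}$ ($R{\left(E,L \right)} = \frac{1}{2} \cdot 5 = \frac{5}{2}$)
$Y{\left(P,Q \right)} = -3 + Q P^{2}$ ($Y{\left(P,Q \right)} = -3 + Q P P = -3 + P Q P = -3 + Q P^{2}$)
$\frac{-3658 + s{\left(Y{\left(0,R{\left(-3,5 \right)} \right)} \right)}}{1480 + 128} = \frac{-3658 + \frac{63}{-3 + \frac{5 \cdot 0^{2}}{2}}}{1480 + 128} = \frac{-3658 + \frac{63}{-3 + \frac{5}{2} \cdot 0}}{1608} = \left(-3658 + \frac{63}{-3 + 0}\right) \frac{1}{1608} = \left(-3658 + \frac{63}{-3}\right) \frac{1}{1608} = \left(-3658 + 63 \left(- \frac{1}{3}\right)\right) \frac{1}{1608} = \left(-3658 - 21\right) \frac{1}{1608} = \left(-3679\right) \frac{1}{1608} = - \frac{3679}{1608}$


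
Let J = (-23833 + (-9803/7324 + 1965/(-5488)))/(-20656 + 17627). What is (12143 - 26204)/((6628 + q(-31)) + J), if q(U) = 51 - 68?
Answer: -32921118064464/15496804090699 ≈ -2.1244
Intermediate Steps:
J = 18423355035/2341307024 (J = (-23833 + (-9803*1/7324 + 1965*(-1/5488)))/(-3029) = (-23833 + (-9803/7324 - 1965/5488))*(-1/3029) = (-23833 - 17047631/10048528)*(-1/3029) = -239503615455/10048528*(-1/3029) = 18423355035/2341307024 ≈ 7.8688)
q(U) = -17
(12143 - 26204)/((6628 + q(-31)) + J) = (12143 - 26204)/((6628 - 17) + 18423355035/2341307024) = -14061/(6611 + 18423355035/2341307024) = -14061/15496804090699/2341307024 = -14061*2341307024/15496804090699 = -32921118064464/15496804090699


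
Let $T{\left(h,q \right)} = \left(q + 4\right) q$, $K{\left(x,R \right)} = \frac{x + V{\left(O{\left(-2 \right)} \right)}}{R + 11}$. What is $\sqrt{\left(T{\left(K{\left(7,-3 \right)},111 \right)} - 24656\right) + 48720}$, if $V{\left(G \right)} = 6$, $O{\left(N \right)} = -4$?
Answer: $\sqrt{36829} \approx 191.91$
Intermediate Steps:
$K{\left(x,R \right)} = \frac{6 + x}{11 + R}$ ($K{\left(x,R \right)} = \frac{x + 6}{R + 11} = \frac{6 + x}{11 + R}$)
$T{\left(h,q \right)} = q \left(4 + q\right)$ ($T{\left(h,q \right)} = \left(4 + q\right) q = q \left(4 + q\right)$)
$\sqrt{\left(T{\left(K{\left(7,-3 \right)},111 \right)} - 24656\right) + 48720} = \sqrt{\left(111 \left(4 + 111\right) - 24656\right) + 48720} = \sqrt{\left(111 \cdot 115 - 24656\right) + 48720} = \sqrt{\left(12765 - 24656\right) + 48720} = \sqrt{-11891 + 48720} = \sqrt{36829}$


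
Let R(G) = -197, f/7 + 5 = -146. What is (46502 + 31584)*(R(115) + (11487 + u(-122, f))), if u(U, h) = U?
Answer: 872064448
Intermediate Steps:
f = -1057 (f = -35 + 7*(-146) = -35 - 1022 = -1057)
(46502 + 31584)*(R(115) + (11487 + u(-122, f))) = (46502 + 31584)*(-197 + (11487 - 122)) = 78086*(-197 + 11365) = 78086*11168 = 872064448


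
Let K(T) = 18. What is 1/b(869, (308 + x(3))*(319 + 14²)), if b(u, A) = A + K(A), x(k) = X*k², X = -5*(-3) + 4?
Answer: 1/246703 ≈ 4.0535e-6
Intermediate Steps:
X = 19 (X = 15 + 4 = 19)
x(k) = 19*k²
b(u, A) = 18 + A (b(u, A) = A + 18 = 18 + A)
1/b(869, (308 + x(3))*(319 + 14²)) = 1/(18 + (308 + 19*3²)*(319 + 14²)) = 1/(18 + (308 + 19*9)*(319 + 196)) = 1/(18 + (308 + 171)*515) = 1/(18 + 479*515) = 1/(18 + 246685) = 1/246703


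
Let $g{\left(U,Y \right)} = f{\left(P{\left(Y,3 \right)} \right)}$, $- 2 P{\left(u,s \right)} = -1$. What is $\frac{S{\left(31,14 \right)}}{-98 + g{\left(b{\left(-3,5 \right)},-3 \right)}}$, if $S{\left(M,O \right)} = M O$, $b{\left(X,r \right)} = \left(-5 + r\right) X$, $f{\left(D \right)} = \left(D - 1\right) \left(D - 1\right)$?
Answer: $- \frac{1736}{391} \approx -4.4399$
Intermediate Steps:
$P{\left(u,s \right)} = \frac{1}{2}$ ($P{\left(u,s \right)} = \left(- \frac{1}{2}\right) \left(-1\right) = \frac{1}{2}$)
$f{\left(D \right)} = \left(-1 + D\right)^{2}$ ($f{\left(D \right)} = \left(-1 + D\right) \left(-1 + D\right) = \left(-1 + D\right)^{2}$)
$b{\left(X,r \right)} = X \left(-5 + r\right)$
$g{\left(U,Y \right)} = \frac{1}{4}$ ($g{\left(U,Y \right)} = \left(-1 + \frac{1}{2}\right)^{2} = \left(- \frac{1}{2}\right)^{2} = \frac{1}{4}$)
$\frac{S{\left(31,14 \right)}}{-98 + g{\left(b{\left(-3,5 \right)},-3 \right)}} = \frac{31 \cdot 14}{-98 + \frac{1}{4}} = \frac{1}{- \frac{391}{4}} \cdot 434 = \left(- \frac{4}{391}\right) 434 = - \frac{1736}{391}$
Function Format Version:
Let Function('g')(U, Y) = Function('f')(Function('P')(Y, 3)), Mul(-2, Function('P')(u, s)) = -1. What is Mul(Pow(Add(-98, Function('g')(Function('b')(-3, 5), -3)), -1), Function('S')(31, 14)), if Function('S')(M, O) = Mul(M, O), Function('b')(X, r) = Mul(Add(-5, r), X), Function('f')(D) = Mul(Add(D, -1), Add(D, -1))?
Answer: Rational(-1736, 391) ≈ -4.4399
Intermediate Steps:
Function('P')(u, s) = Rational(1, 2) (Function('P')(u, s) = Mul(Rational(-1, 2), -1) = Rational(1, 2))
Function('f')(D) = Pow(Add(-1, D), 2) (Function('f')(D) = Mul(Add(-1, D), Add(-1, D)) = Pow(Add(-1, D), 2))
Function('b')(X, r) = Mul(X, Add(-5, r))
Function('g')(U, Y) = Rational(1, 4) (Function('g')(U, Y) = Pow(Add(-1, Rational(1, 2)), 2) = Pow(Rational(-1, 2), 2) = Rational(1, 4))
Mul(Pow(Add(-98, Function('g')(Function('b')(-3, 5), -3)), -1), Function('S')(31, 14)) = Mul(Pow(Add(-98, Rational(1, 4)), -1), Mul(31, 14)) = Mul(Pow(Rational(-391, 4), -1), 434) = Mul(Rational(-4, 391), 434) = Rational(-1736, 391)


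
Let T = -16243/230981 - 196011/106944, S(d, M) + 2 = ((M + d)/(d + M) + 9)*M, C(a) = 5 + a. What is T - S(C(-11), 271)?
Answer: -22313371579165/8234010688 ≈ -2709.9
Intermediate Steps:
S(d, M) = -2 + 10*M (S(d, M) = -2 + ((M + d)/(d + M) + 9)*M = -2 + ((M + d)/(M + d) + 9)*M = -2 + (1 + 9)*M = -2 + 10*M)
T = -15670636061/8234010688 (T = -16243*1/230981 - 196011*1/106944 = -16243/230981 - 65337/35648 = -15670636061/8234010688 ≈ -1.9032)
T - S(C(-11), 271) = -15670636061/8234010688 - (-2 + 10*271) = -15670636061/8234010688 - (-2 + 2710) = -15670636061/8234010688 - 1*2708 = -15670636061/8234010688 - 2708 = -22313371579165/8234010688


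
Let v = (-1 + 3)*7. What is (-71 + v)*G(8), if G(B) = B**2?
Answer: -3648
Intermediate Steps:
v = 14 (v = 2*7 = 14)
(-71 + v)*G(8) = (-71 + 14)*8**2 = -57*64 = -3648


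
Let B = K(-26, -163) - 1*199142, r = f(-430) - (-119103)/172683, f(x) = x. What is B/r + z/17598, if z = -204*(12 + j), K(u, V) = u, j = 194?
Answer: 33451739475268/72478914557 ≈ 461.54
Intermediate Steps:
r = -24711529/57561 (r = -430 - (-119103)/172683 = -430 - 1*(-39701/57561) = -430 + 39701/57561 = -24711529/57561 ≈ -429.31)
B = -199168 (B = -26 - 1*199142 = -26 - 199142 = -199168)
z = -42024 (z = -204*(12 + 194) = -204*206 = -42024)
B/r + z/17598 = -199168/(-24711529/57561) - 42024/17598 = -199168*(-57561/24711529) - 42024*1/17598 = 11464309248/24711529 - 7004/2933 = 33451739475268/72478914557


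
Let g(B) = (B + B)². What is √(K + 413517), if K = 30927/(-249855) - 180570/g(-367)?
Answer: 13*√9143908715450191990/61131190 ≈ 643.05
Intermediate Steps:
g(B) = 4*B² (g(B) = (2*B)² = 4*B²)
K = -10296404027/22435146730 (K = 30927/(-249855) - 180570/(4*(-367)²) = 30927*(-1/249855) - 180570/(4*134689) = -10309/83285 - 180570/538756 = -10309/83285 - 180570*1/538756 = -10309/83285 - 90285/269378 = -10296404027/22435146730 ≈ -0.45894)
√(K + 413517) = √(-10296404027/22435146730 + 413517) = √(9277304273945383/22435146730) = 13*√9143908715450191990/61131190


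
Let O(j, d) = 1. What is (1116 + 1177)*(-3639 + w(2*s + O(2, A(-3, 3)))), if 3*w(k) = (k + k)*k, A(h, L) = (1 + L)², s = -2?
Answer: -8330469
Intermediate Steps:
w(k) = 2*k²/3 (w(k) = ((k + k)*k)/3 = ((2*k)*k)/3 = (2*k²)/3 = 2*k²/3)
(1116 + 1177)*(-3639 + w(2*s + O(2, A(-3, 3)))) = (1116 + 1177)*(-3639 + 2*(2*(-2) + 1)²/3) = 2293*(-3639 + 2*(-4 + 1)²/3) = 2293*(-3639 + (⅔)*(-3)²) = 2293*(-3639 + (⅔)*9) = 2293*(-3639 + 6) = 2293*(-3633) = -8330469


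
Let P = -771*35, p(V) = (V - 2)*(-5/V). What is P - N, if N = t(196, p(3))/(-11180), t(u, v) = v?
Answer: -181015381/6708 ≈ -26985.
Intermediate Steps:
p(V) = -5*(-2 + V)/V (p(V) = (-2 + V)*(-5/V) = -5*(-2 + V)/V)
N = 1/6708 (N = (-5 + 10/3)/(-11180) = (-5 + 10*(⅓))*(-1/11180) = (-5 + 10/3)*(-1/11180) = -5/3*(-1/11180) = 1/6708 ≈ 0.00014908)
P = -26985
P - N = -26985 - 1*1/6708 = -26985 - 1/6708 = -181015381/6708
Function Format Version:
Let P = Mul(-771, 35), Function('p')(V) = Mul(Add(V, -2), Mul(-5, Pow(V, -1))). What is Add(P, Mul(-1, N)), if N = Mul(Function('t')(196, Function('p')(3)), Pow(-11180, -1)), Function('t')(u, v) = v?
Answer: Rational(-181015381, 6708) ≈ -26985.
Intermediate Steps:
Function('p')(V) = Mul(-5, Pow(V, -1), Add(-2, V)) (Function('p')(V) = Mul(Add(-2, V), Mul(-5, Pow(V, -1))) = Mul(-5, Pow(V, -1), Add(-2, V)))
N = Rational(1, 6708) (N = Mul(Add(-5, Mul(10, Pow(3, -1))), Pow(-11180, -1)) = Mul(Add(-5, Mul(10, Rational(1, 3))), Rational(-1, 11180)) = Mul(Add(-5, Rational(10, 3)), Rational(-1, 11180)) = Mul(Rational(-5, 3), Rational(-1, 11180)) = Rational(1, 6708) ≈ 0.00014908)
P = -26985
Add(P, Mul(-1, N)) = Add(-26985, Mul(-1, Rational(1, 6708))) = Add(-26985, Rational(-1, 6708)) = Rational(-181015381, 6708)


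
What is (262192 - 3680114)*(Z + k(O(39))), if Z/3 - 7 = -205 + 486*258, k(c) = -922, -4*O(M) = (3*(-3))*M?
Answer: -1280517641456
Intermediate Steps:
O(M) = 9*M/4 (O(M) = -3*(-3)*M/4 = -(-9)*M/4 = 9*M/4)
Z = 375570 (Z = 21 + 3*(-205 + 486*258) = 21 + 3*(-205 + 125388) = 21 + 3*125183 = 21 + 375549 = 375570)
(262192 - 3680114)*(Z + k(O(39))) = (262192 - 3680114)*(375570 - 922) = -3417922*374648 = -1280517641456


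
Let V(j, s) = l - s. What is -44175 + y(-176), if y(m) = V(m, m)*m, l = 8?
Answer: -76559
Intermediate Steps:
V(j, s) = 8 - s
y(m) = m*(8 - m) (y(m) = (8 - m)*m = m*(8 - m))
-44175 + y(-176) = -44175 - 176*(8 - 1*(-176)) = -44175 - 176*(8 + 176) = -44175 - 176*184 = -44175 - 32384 = -76559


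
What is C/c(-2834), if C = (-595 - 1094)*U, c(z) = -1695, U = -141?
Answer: -79383/565 ≈ -140.50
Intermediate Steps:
C = 238149 (C = (-595 - 1094)*(-141) = -1689*(-141) = 238149)
C/c(-2834) = 238149/(-1695) = 238149*(-1/1695) = -79383/565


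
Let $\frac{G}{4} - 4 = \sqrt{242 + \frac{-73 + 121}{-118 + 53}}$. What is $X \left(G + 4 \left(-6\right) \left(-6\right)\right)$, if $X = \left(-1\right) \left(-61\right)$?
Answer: $9760 + \frac{244 \sqrt{1019330}}{65} \approx 13550.0$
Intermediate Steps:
$X = 61$
$G = 16 + \frac{4 \sqrt{1019330}}{65}$ ($G = 16 + 4 \sqrt{242 + \frac{-73 + 121}{-118 + 53}} = 16 + 4 \sqrt{242 + \frac{48}{-65}} = 16 + 4 \sqrt{242 + 48 \left(- \frac{1}{65}\right)} = 16 + 4 \sqrt{242 - \frac{48}{65}} = 16 + 4 \sqrt{\frac{15682}{65}} = 16 + 4 \frac{\sqrt{1019330}}{65} = 16 + \frac{4 \sqrt{1019330}}{65} \approx 78.13$)
$X \left(G + 4 \left(-6\right) \left(-6\right)\right) = 61 \left(\left(16 + \frac{4 \sqrt{1019330}}{65}\right) + 4 \left(-6\right) \left(-6\right)\right) = 61 \left(\left(16 + \frac{4 \sqrt{1019330}}{65}\right) - -144\right) = 61 \left(\left(16 + \frac{4 \sqrt{1019330}}{65}\right) + 144\right) = 61 \left(160 + \frac{4 \sqrt{1019330}}{65}\right) = 9760 + \frac{244 \sqrt{1019330}}{65}$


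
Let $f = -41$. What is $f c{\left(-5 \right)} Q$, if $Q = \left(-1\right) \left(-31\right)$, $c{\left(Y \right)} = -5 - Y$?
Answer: $0$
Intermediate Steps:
$Q = 31$
$f c{\left(-5 \right)} Q = - 41 \left(-5 - -5\right) 31 = - 41 \left(-5 + 5\right) 31 = \left(-41\right) 0 \cdot 31 = 0 \cdot 31 = 0$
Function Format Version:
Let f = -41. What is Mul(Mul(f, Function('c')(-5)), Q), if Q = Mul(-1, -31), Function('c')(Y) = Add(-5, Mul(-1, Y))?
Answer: 0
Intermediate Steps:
Q = 31
Mul(Mul(f, Function('c')(-5)), Q) = Mul(Mul(-41, Add(-5, Mul(-1, -5))), 31) = Mul(Mul(-41, Add(-5, 5)), 31) = Mul(Mul(-41, 0), 31) = Mul(0, 31) = 0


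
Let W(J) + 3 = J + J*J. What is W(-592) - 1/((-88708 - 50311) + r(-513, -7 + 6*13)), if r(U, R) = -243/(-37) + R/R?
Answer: 1799524261624/5143423 ≈ 3.4987e+5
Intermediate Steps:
W(J) = -3 + J + J² (W(J) = -3 + (J + J*J) = -3 + (J + J²) = -3 + J + J²)
r(U, R) = 280/37 (r(U, R) = -243*(-1/37) + 1 = 243/37 + 1 = 280/37)
W(-592) - 1/((-88708 - 50311) + r(-513, -7 + 6*13)) = (-3 - 592 + (-592)²) - 1/((-88708 - 50311) + 280/37) = (-3 - 592 + 350464) - 1/(-139019 + 280/37) = 349869 - 1/(-5143423/37) = 349869 - 1*(-37/5143423) = 349869 + 37/5143423 = 1799524261624/5143423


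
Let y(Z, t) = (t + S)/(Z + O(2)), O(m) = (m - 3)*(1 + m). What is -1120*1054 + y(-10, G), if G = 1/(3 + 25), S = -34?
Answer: -429693769/364 ≈ -1.1805e+6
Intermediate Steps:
O(m) = (1 + m)*(-3 + m) (O(m) = (-3 + m)*(1 + m) = (1 + m)*(-3 + m))
G = 1/28 ≈ 0.035714
y(Z, t) = (-34 + t)/(-3 + Z) (y(Z, t) = (t - 34)/(Z + (-3 + 2**2 - 2*2)) = (-34 + t)/(Z + (-3 + 4 - 4)) = (-34 + t)/(Z - 3) = (-34 + t)/(-3 + Z))
-1120*1054 + y(-10, G) = -1120*1054 + (-34 + 1/28)/(-3 - 10) = -1180480 - 951/28/(-13) = -1180480 - 1/13*(-951/28) = -1180480 + 951/364 = -429693769/364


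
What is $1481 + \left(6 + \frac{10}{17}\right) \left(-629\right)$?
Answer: $-2663$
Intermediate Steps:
$1481 + \left(6 + \frac{10}{17}\right) \left(-629\right) = 1481 + \frac{112}{17} \left(-629\right) = 1481 - 4144 = -2663$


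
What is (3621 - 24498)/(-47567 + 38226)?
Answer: 20877/9341 ≈ 2.2350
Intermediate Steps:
(3621 - 24498)/(-47567 + 38226) = -20877/(-9341) = -20877*(-1/9341) = 20877/9341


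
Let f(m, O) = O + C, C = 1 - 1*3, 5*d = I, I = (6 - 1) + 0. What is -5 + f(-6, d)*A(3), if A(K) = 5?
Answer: -10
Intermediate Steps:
I = 5 (I = 5 + 0 = 5)
d = 1 (d = (1/5)*5 = 1)
C = -2 (C = 1 - 3 = -2)
f(m, O) = -2 + O (f(m, O) = O - 2 = -2 + O)
-5 + f(-6, d)*A(3) = -5 + (-2 + 1)*5 = -5 - 1*5 = -5 - 5 = -10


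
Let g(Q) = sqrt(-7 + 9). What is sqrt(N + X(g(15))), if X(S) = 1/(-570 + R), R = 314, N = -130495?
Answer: I*sqrt(33406721)/16 ≈ 361.24*I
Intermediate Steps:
g(Q) = sqrt(2)
X(S) = -1/256 (X(S) = 1/(-570 + 314) = 1/(-256) = -1/256)
sqrt(N + X(g(15))) = sqrt(-130495 - 1/256) = sqrt(-33406721/256) = I*sqrt(33406721)/16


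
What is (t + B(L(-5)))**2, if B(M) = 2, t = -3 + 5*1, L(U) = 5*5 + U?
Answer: 16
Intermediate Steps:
L(U) = 25 + U
t = 2 (t = -3 + 5 = 2)
(t + B(L(-5)))**2 = (2 + 2)**2 = 4**2 = 16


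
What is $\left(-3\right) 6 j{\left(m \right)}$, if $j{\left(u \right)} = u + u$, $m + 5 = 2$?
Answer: $108$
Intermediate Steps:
$m = -3$ ($m = -5 + 2 = -3$)
$j{\left(u \right)} = 2 u$
$\left(-3\right) 6 j{\left(m \right)} = \left(-3\right) 6 \cdot 2 \left(-3\right) = \left(-18\right) \left(-6\right) = 108$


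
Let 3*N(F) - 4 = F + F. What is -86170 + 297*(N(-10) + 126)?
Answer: -50332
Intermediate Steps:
N(F) = 4/3 + 2*F/3 (N(F) = 4/3 + (F + F)/3 = 4/3 + (2*F)/3 = 4/3 + 2*F/3)
-86170 + 297*(N(-10) + 126) = -86170 + 297*((4/3 + (⅔)*(-10)) + 126) = -86170 + 297*((4/3 - 20/3) + 126) = -86170 + 297*(-16/3 + 126) = -86170 + 297*(362/3) = -86170 + 35838 = -50332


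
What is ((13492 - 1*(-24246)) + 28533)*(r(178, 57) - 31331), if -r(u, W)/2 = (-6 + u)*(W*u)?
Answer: -233376971405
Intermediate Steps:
r(u, W) = -2*W*u*(-6 + u) (r(u, W) = -2*(-6 + u)*W*u = -2*W*u*(-6 + u))
((13492 - 1*(-24246)) + 28533)*(r(178, 57) - 31331) = ((13492 - 1*(-24246)) + 28533)*(2*57*178*(6 - 1*178) - 31331) = ((13492 + 24246) + 28533)*(2*57*178*(6 - 178) - 31331) = (37738 + 28533)*(2*57*178*(-172) - 31331) = 66271*(-3490224 - 31331) = 66271*(-3521555) = -233376971405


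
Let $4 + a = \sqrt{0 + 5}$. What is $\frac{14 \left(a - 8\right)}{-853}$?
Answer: $\frac{168}{853} - \frac{14 \sqrt{5}}{853} \approx 0.16025$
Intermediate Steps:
$a = -4 + \sqrt{5}$ ($a = -4 + \sqrt{0 + 5} = -4 + \sqrt{5} \approx -1.7639$)
$\frac{14 \left(a - 8\right)}{-853} = \frac{14 \left(\left(-4 + \sqrt{5}\right) - 8\right)}{-853} = 14 \left(-12 + \sqrt{5}\right) \left(- \frac{1}{853}\right) = \left(-168 + 14 \sqrt{5}\right) \left(- \frac{1}{853}\right) = \frac{168}{853} - \frac{14 \sqrt{5}}{853}$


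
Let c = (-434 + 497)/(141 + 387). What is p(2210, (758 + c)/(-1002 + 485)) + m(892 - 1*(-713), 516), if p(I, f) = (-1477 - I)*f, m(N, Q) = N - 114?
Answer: 627621795/90992 ≈ 6897.5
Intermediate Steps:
c = 21/176 (c = 63/528 = 63*(1/528) = 21/176 ≈ 0.11932)
m(N, Q) = -114 + N
p(I, f) = f*(-1477 - I)
p(2210, (758 + c)/(-1002 + 485)) + m(892 - 1*(-713), 516) = -(758 + 21/176)/(-1002 + 485)*(1477 + 2210) + (-114 + (892 - 1*(-713))) = -1*(133429/176)/(-517)*3687 + (-114 + (892 + 713)) = -1*(133429/176)*(-1/517)*3687 + (-114 + 1605) = -1*(-133429/90992)*3687 + 1491 = 491952723/90992 + 1491 = 627621795/90992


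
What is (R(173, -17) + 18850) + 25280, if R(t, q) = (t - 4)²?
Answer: 72691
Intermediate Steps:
R(t, q) = (-4 + t)²
(R(173, -17) + 18850) + 25280 = ((-4 + 173)² + 18850) + 25280 = (169² + 18850) + 25280 = (28561 + 18850) + 25280 = 47411 + 25280 = 72691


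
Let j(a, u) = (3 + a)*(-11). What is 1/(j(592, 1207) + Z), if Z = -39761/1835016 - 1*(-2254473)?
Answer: 1835016/4124983807087 ≈ 4.4485e-7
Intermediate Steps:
Z = 4136993986807/1835016 (Z = -39761*1/1835016 + 2254473 = -39761/1835016 + 2254473 = 4136993986807/1835016 ≈ 2.2545e+6)
j(a, u) = -33 - 11*a
1/(j(592, 1207) + Z) = 1/((-33 - 11*592) + 4136993986807/1835016) = 1/((-33 - 6512) + 4136993986807/1835016) = 1/(-6545 + 4136993986807/1835016) = 1/(4124983807087/1835016) = 1835016/4124983807087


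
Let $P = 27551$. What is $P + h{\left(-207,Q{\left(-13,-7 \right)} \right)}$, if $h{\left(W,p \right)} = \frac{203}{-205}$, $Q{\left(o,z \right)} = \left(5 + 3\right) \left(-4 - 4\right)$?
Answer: $\frac{5647752}{205} \approx 27550.0$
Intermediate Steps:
$Q{\left(o,z \right)} = -64$ ($Q{\left(o,z \right)} = 8 \left(-8\right) = -64$)
$h{\left(W,p \right)} = - \frac{203}{205}$ ($h{\left(W,p \right)} = 203 \left(- \frac{1}{205}\right) = - \frac{203}{205}$)
$P + h{\left(-207,Q{\left(-13,-7 \right)} \right)} = 27551 - \frac{203}{205} = \frac{5647752}{205}$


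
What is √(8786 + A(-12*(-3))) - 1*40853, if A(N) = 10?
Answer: -40853 + 2*√2199 ≈ -40759.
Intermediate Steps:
√(8786 + A(-12*(-3))) - 1*40853 = √(8786 + 10) - 1*40853 = √8796 - 40853 = 2*√2199 - 40853 = -40853 + 2*√2199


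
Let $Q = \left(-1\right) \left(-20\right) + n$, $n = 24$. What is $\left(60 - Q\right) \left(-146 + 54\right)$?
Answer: $-1472$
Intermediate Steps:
$Q = 44$ ($Q = \left(-1\right) \left(-20\right) + 24 = 20 + 24 = 44$)
$\left(60 - Q\right) \left(-146 + 54\right) = \left(60 - 44\right) \left(-146 + 54\right) = \left(60 - 44\right) \left(-92\right) = 16 \left(-92\right) = -1472$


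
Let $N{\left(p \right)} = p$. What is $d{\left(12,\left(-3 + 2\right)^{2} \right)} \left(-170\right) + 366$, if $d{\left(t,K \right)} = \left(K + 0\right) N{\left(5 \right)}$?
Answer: $-484$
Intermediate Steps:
$d{\left(t,K \right)} = 5 K$ ($d{\left(t,K \right)} = \left(K + 0\right) 5 = K 5 = 5 K$)
$d{\left(12,\left(-3 + 2\right)^{2} \right)} \left(-170\right) + 366 = 5 \left(-3 + 2\right)^{2} \left(-170\right) + 366 = 5 \left(-1\right)^{2} \left(-170\right) + 366 = 5 \cdot 1 \left(-170\right) + 366 = 5 \left(-170\right) + 366 = -850 + 366 = -484$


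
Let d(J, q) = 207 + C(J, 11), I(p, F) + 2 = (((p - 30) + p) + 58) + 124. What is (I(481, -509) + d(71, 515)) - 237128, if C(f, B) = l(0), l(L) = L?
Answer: -235809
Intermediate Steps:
C(f, B) = 0
I(p, F) = 150 + 2*p (I(p, F) = -2 + ((((p - 30) + p) + 58) + 124) = -2 + ((((-30 + p) + p) + 58) + 124) = -2 + (((-30 + 2*p) + 58) + 124) = -2 + ((28 + 2*p) + 124) = -2 + (152 + 2*p) = 150 + 2*p)
d(J, q) = 207 (d(J, q) = 207 + 0 = 207)
(I(481, -509) + d(71, 515)) - 237128 = ((150 + 2*481) + 207) - 237128 = ((150 + 962) + 207) - 237128 = (1112 + 207) - 237128 = 1319 - 237128 = -235809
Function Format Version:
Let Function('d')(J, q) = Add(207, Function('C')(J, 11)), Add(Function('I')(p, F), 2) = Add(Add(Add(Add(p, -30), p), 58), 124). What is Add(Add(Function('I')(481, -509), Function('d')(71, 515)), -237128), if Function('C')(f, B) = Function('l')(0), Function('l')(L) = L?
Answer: -235809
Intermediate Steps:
Function('C')(f, B) = 0
Function('I')(p, F) = Add(150, Mul(2, p)) (Function('I')(p, F) = Add(-2, Add(Add(Add(Add(p, -30), p), 58), 124)) = Add(-2, Add(Add(Add(Add(-30, p), p), 58), 124)) = Add(-2, Add(Add(Add(-30, Mul(2, p)), 58), 124)) = Add(-2, Add(Add(28, Mul(2, p)), 124)) = Add(-2, Add(152, Mul(2, p))) = Add(150, Mul(2, p)))
Function('d')(J, q) = 207 (Function('d')(J, q) = Add(207, 0) = 207)
Add(Add(Function('I')(481, -509), Function('d')(71, 515)), -237128) = Add(Add(Add(150, Mul(2, 481)), 207), -237128) = Add(Add(Add(150, 962), 207), -237128) = Add(Add(1112, 207), -237128) = Add(1319, -237128) = -235809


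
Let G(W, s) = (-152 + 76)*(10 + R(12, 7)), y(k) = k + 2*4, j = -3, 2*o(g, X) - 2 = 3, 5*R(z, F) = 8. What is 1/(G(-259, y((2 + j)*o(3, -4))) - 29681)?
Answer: -5/152813 ≈ -3.2720e-5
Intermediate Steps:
R(z, F) = 8/5 (R(z, F) = (⅕)*8 = 8/5)
o(g, X) = 5/2 (o(g, X) = 1 + (½)*3 = 1 + 3/2 = 5/2)
y(k) = 8 + k (y(k) = k + 8 = 8 + k)
G(W, s) = -4408/5 (G(W, s) = (-152 + 76)*(10 + 8/5) = -76*58/5 = -4408/5)
1/(G(-259, y((2 + j)*o(3, -4))) - 29681) = 1/(-4408/5 - 29681) = 1/(-152813/5) = -5/152813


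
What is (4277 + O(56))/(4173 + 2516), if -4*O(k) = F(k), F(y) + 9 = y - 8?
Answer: 17069/26756 ≈ 0.63795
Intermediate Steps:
F(y) = -17 + y (F(y) = -9 + (y - 8) = -9 + (-8 + y) = -17 + y)
O(k) = 17/4 - k/4 (O(k) = -(-17 + k)/4 = 17/4 - k/4)
(4277 + O(56))/(4173 + 2516) = (4277 + (17/4 - 1/4*56))/(4173 + 2516) = (4277 + (17/4 - 14))/6689 = (4277 - 39/4)*(1/6689) = (17069/4)*(1/6689) = 17069/26756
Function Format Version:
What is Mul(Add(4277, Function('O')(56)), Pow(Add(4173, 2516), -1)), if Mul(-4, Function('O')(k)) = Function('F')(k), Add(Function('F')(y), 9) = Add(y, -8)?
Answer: Rational(17069, 26756) ≈ 0.63795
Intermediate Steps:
Function('F')(y) = Add(-17, y) (Function('F')(y) = Add(-9, Add(y, -8)) = Add(-9, Add(-8, y)) = Add(-17, y))
Function('O')(k) = Add(Rational(17, 4), Mul(Rational(-1, 4), k)) (Function('O')(k) = Mul(Rational(-1, 4), Add(-17, k)) = Add(Rational(17, 4), Mul(Rational(-1, 4), k)))
Mul(Add(4277, Function('O')(56)), Pow(Add(4173, 2516), -1)) = Mul(Add(4277, Add(Rational(17, 4), Mul(Rational(-1, 4), 56))), Pow(Add(4173, 2516), -1)) = Mul(Add(4277, Add(Rational(17, 4), -14)), Pow(6689, -1)) = Mul(Add(4277, Rational(-39, 4)), Rational(1, 6689)) = Mul(Rational(17069, 4), Rational(1, 6689)) = Rational(17069, 26756)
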